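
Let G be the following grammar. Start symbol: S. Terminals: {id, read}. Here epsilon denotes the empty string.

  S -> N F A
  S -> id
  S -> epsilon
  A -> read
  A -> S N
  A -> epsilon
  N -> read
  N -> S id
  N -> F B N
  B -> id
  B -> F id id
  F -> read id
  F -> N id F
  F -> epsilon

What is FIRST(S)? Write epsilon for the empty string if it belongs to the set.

{epsilon, id, read}

FIRST(S) = {epsilon, id, read}  (via N F A)
FIRST(A) = {epsilon, id, read}  (via S N)
FIRST(N) = {id, read}  (via S id, F B N)
FIRST(F) = {epsilon, id, read}  (via N id F)
FIRST(B) = {id, read}  (via F id id)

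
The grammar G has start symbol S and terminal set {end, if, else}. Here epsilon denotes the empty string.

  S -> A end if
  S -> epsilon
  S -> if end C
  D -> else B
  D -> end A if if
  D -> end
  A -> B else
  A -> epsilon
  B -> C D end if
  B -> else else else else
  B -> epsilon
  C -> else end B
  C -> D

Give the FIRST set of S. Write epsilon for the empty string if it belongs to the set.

{epsilon, else, end, if}

FIRST(D): from D->else B we get {else}; from D->end A if if we get {end}; from D->end we get {end}. So FIRST(D) = {else, end}.
FIRST(C): from C->else end B we get {else}; from C->D we get {else, end}. So FIRST(C) = {else, end}.
FIRST(B): from B->C D end if we get {else, end}; from B->else else else else we get {else}; from B->epsilon we get {epsilon}. So FIRST(B) = {epsilon, else, end}.
FIRST(A): from A->B else we get {else, end}; from A->epsilon we get {epsilon}. So FIRST(A) = {epsilon, else, end}.
FIRST(S): from S->A end if we get {else, end}; from S->epsilon we get {epsilon}; from S->if end C we get {if}. So FIRST(S) = {epsilon, else, end, if}.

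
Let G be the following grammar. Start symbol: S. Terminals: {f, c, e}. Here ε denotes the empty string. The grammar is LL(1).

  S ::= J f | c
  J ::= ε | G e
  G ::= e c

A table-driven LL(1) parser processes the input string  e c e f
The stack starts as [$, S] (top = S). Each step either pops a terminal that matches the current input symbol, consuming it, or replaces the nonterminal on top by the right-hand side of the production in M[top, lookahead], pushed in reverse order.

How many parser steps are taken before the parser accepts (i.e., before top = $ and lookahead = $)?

7

     Stack      Input      Action
  1  $ S        e c e f $  expand S ::= J f
  2  $ f J      e c e f $  expand J ::= G e
  3  $ f e G    e c e f $  expand G ::= e c
  4  $ f e c e  e c e f $  match e
  5  $ f e c    c e f $    match c
  6  $ f e      e f $      match e
  7  $ f        f $        match f
Accept reached after 7 steps.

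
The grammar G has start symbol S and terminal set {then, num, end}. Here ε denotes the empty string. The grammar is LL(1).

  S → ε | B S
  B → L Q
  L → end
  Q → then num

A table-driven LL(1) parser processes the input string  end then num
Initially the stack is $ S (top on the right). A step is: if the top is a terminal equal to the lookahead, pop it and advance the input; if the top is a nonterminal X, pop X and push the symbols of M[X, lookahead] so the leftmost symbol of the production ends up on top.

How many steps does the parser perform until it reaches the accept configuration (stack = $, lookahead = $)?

8

step 1: stack=$ S  input=end then num $  — expand S → B S
step 2: stack=$ S B  input=end then num $  — expand B → L Q
step 3: stack=$ S Q L  input=end then num $  — expand L → end
step 4: stack=$ S Q end  input=end then num $  — match end
step 5: stack=$ S Q  input=then num $  — expand Q → then num
step 6: stack=$ S num then  input=then num $  — match then
step 7: stack=$ S num  input=num $  — match num
step 8: stack=$ S  input=$  — expand S → ε
Accept reached after 8 steps.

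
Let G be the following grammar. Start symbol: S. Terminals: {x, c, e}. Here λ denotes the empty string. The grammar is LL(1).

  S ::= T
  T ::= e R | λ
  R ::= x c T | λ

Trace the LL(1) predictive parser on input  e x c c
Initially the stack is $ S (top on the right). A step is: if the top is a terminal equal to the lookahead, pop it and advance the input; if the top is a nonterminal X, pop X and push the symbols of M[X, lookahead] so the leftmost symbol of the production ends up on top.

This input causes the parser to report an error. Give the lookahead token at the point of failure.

step 1: stack=$ S  input=e x c c $  — expand S ::= T
step 2: stack=$ T  input=e x c c $  — expand T ::= e R
step 3: stack=$ R e  input=e x c c $  — match e
step 4: stack=$ R  input=x c c $  — expand R ::= x c T
step 5: stack=$ T c x  input=x c c $  — match x
step 6: stack=$ T c  input=c c $  — match c
step 7: stack=$ T  input=c $  — error: M[T, c] is empty

c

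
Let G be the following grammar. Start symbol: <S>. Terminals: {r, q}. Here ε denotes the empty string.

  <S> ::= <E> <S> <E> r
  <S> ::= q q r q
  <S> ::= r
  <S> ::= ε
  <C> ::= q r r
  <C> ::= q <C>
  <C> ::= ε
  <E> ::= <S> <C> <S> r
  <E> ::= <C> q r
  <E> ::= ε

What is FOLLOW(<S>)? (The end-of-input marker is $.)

FIRST(<C>) = {ε, q}
FIRST(<S>) = {ε, q, r}  (via <E> <S> <E> r)
FIRST(<E>) = {ε, q, r}  (via <S> <C> <S> r, <C> q r)
FOLLOW(<S>) includes $ since <S> is the start symbol.
FOLLOW(<S>): in <S>::=<E> <S> <E> r, <S> is followed by <E> r with FIRST {q, r}; in <E>::=<S> <C> <S> r (occurrence 1), <S> is followed by <C> <S> r with FIRST {q, r}; in <E>::=<S> <C> <S> r (occurrence 2), <S> is followed by r with FIRST {r}. Thus FOLLOW(<S>) = {$, q, r}.
FOLLOW(<C>): in <C>::=q <C>, the suffix after <C> is empty (adds nothing new); in <E>::=<S> <C> <S> r, <C> is followed by <S> r with FIRST {q, r}; in <E>::=<C> q r, <C> is followed by q r with FIRST {q}. Thus FOLLOW(<C>) = {q, r}.
FOLLOW(<E>): in <S>::=<E> <S> <E> r (occurrence 1), <E> is followed by <S> <E> r with FIRST {q, r}; in <S>::=<E> <S> <E> r (occurrence 2), <E> is followed by r with FIRST {r}. Thus FOLLOW(<E>) = {q, r}.

{$, q, r}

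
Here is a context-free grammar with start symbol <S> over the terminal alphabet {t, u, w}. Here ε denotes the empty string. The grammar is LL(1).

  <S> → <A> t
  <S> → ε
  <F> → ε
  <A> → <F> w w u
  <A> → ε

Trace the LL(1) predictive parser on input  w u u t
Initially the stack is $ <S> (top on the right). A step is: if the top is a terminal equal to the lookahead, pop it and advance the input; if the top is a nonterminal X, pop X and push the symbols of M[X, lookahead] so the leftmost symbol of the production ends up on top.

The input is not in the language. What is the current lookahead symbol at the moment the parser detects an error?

u

     Stack          Input      Action
  1  $ <S>          w u u t $  expand <S> → <A> t
  2  $ t <A>        w u u t $  expand <A> → <F> w w u
  3  $ t u w w <F>  w u u t $  expand <F> → ε
  4  $ t u w w      w u u t $  match w
  5  $ t u w        u u t $    error: top is terminal w but lookahead is u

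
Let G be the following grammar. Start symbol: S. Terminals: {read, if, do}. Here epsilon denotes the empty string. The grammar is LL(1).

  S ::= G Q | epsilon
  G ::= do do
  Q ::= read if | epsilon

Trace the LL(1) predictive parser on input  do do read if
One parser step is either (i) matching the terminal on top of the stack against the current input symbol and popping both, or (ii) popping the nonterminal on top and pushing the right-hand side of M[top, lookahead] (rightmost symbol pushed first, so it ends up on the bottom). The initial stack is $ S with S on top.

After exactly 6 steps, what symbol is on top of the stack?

if

     Stack      Input            Action
  1  $ S        do do read if $  expand S ::= G Q
  2  $ Q G      do do read if $  expand G ::= do do
  3  $ Q do do  do do read if $  match do
  4  $ Q do     do read if $     match do
  5  $ Q        read if $        expand Q ::= read if
  6  $ if read  read if $        match read
Stack after step 6: $ if (top = if).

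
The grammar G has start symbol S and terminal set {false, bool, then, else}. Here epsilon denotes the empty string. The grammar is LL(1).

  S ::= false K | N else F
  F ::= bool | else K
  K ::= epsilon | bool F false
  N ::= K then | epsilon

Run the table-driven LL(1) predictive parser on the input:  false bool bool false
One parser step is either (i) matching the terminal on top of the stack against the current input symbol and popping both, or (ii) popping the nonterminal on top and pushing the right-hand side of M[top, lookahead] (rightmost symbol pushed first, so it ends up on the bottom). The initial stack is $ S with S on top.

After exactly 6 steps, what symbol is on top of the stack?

false

     Stack           Input                    Action
  1  $ S             false bool bool false $  expand S ::= false K
  2  $ K false       false bool bool false $  match false
  3  $ K             bool bool false $        expand K ::= bool F false
  4  $ false F bool  bool bool false $        match bool
  5  $ false F       bool false $             expand F ::= bool
  6  $ false bool    bool false $             match bool
Stack after step 6: $ false (top = false).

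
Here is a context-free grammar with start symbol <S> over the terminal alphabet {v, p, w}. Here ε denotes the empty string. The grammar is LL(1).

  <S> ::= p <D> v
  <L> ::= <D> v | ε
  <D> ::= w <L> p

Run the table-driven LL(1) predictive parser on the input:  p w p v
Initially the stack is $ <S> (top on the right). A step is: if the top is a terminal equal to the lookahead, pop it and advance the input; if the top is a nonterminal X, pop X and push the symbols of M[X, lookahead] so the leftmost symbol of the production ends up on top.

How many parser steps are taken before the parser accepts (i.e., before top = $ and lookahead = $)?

step 1: stack=$ <S>  input=p w p v $  — expand <S> ::= p <D> v
step 2: stack=$ v <D> p  input=p w p v $  — match p
step 3: stack=$ v <D>  input=w p v $  — expand <D> ::= w <L> p
step 4: stack=$ v p <L> w  input=w p v $  — match w
step 5: stack=$ v p <L>  input=p v $  — expand <L> ::= ε
step 6: stack=$ v p  input=p v $  — match p
step 7: stack=$ v  input=v $  — match v
Accept reached after 7 steps.

7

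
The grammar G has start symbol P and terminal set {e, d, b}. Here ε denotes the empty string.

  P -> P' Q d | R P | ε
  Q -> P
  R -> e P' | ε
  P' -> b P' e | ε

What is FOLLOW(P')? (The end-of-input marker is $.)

FIRST(R) = {ε, e}
FIRST(P') = {ε, b}
FIRST(P) = {ε, b, d, e}  (via P' Q d, R P)
FIRST(Q) = {ε, b, d, e}  (via P)
FOLLOW(P) includes $ since P is the start symbol.
FOLLOW(Q): in P->P' Q d, Q is followed by d with FIRST {d}. Thus FOLLOW(Q) = {d}.
FOLLOW(P): in P->R P, the suffix after P is empty (adds nothing new); in Q->P, the suffix after P is empty, so FOLLOW(P) ⊇ FOLLOW(Q) = {d}. Thus FOLLOW(P) = {$, d}.
FOLLOW(R): in P->R P, R is followed by P with FIRST {ε, b, d, e}; in P->R P, the suffix after R is nullable, so FOLLOW(R) ⊇ FOLLOW(P) = {$, d}. Thus FOLLOW(R) = {$, b, d, e}.
FOLLOW(P'): in P->P' Q d, P' is followed by Q d with FIRST {b, d, e}; in R->e P', the suffix after P' is empty, so FOLLOW(P') ⊇ FOLLOW(R) = {$, b, d, e}; in P'->b P' e, P' is followed by e with FIRST {e}. Thus FOLLOW(P') = {$, b, d, e}.

{$, b, d, e}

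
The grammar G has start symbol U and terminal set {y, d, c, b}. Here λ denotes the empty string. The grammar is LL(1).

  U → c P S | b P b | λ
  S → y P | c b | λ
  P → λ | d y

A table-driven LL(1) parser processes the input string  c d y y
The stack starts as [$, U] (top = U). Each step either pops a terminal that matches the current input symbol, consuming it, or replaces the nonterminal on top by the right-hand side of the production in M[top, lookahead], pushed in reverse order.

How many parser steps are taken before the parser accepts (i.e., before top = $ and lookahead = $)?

8

step 1: stack=$ U  input=c d y y $  — expand U → c P S
step 2: stack=$ S P c  input=c d y y $  — match c
step 3: stack=$ S P  input=d y y $  — expand P → d y
step 4: stack=$ S y d  input=d y y $  — match d
step 5: stack=$ S y  input=y y $  — match y
step 6: stack=$ S  input=y $  — expand S → y P
step 7: stack=$ P y  input=y $  — match y
step 8: stack=$ P  input=$  — expand P → λ
Accept reached after 8 steps.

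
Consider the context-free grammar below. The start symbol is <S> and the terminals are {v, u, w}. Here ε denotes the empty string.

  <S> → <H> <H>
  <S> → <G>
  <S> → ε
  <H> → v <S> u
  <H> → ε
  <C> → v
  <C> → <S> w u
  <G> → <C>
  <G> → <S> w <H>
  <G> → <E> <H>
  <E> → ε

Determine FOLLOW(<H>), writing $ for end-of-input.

{$, u, v, w}

FIRST(<H>): from <H>→v <S> u we get {v}; from <H>→ε we get {ε}. So FIRST(<H>) = {ε, v}.
FIRST(<E>): from <E>→ε we get {ε}. So FIRST(<E>) = {ε}.
FIRST(<S>): from <S>→<H> <H> we get {ε, v}; from <S>→<G> we get {ε, v, w}; from <S>→ε we get {ε}. So FIRST(<S>) = {ε, v, w}.
FIRST(<C>): from <C>→v we get {v}; from <C>→<S> w u we get {v, w}. So FIRST(<C>) = {v, w}.
FIRST(<G>): from <G>→<C> we get {v, w}; from <G>→<S> w <H> we get {v, w}; from <G>→<E> <H> we get {ε, v}. So FIRST(<G>) = {ε, v, w}.
FOLLOW(<S>) includes $ since <S> is the start symbol.
FOLLOW(<S>): in <H>→v <S> u, <S> is followed by u with FIRST {u}; in <C>→<S> w u, <S> is followed by w u with FIRST {w}; in <G>→<S> w <H>, <S> is followed by w <H> with FIRST {w}. Thus FOLLOW(<S>) = {$, u, w}.
FOLLOW(<G>): in <S>→<G>, the suffix after <G> is empty, so FOLLOW(<G>) ⊇ FOLLOW(<S>) = {$, u, w}. Thus FOLLOW(<G>) = {$, u, w}.
FOLLOW(<H>): in <S>→<H> <H> (occurrence 1), <H> is followed by <H> with FIRST {ε, v}; in <S>→<H> <H> (occurrence 1), the suffix after <H> is nullable, so FOLLOW(<H>) ⊇ FOLLOW(<S>) = {$, u, w}; in <S>→<H> <H> (occurrence 2), the suffix after <H> is empty, so FOLLOW(<H>) ⊇ FOLLOW(<S>) = {$, u, w}; in <G>→<S> w <H>, the suffix after <H> is empty, so FOLLOW(<H>) ⊇ FOLLOW(<G>) = {$, u, w}; in <G>→<E> <H>, the suffix after <H> is empty, so FOLLOW(<H>) ⊇ FOLLOW(<G>) = {$, u, w}. Thus FOLLOW(<H>) = {$, u, v, w}.
FOLLOW(<C>): in <G>→<C>, the suffix after <C> is empty, so FOLLOW(<C>) ⊇ FOLLOW(<G>) = {$, u, w}. Thus FOLLOW(<C>) = {$, u, w}.
FOLLOW(<E>): in <G>→<E> <H>, <E> is followed by <H> with FIRST {ε, v}; in <G>→<E> <H>, the suffix after <E> is nullable, so FOLLOW(<E>) ⊇ FOLLOW(<G>) = {$, u, w}. Thus FOLLOW(<E>) = {$, u, v, w}.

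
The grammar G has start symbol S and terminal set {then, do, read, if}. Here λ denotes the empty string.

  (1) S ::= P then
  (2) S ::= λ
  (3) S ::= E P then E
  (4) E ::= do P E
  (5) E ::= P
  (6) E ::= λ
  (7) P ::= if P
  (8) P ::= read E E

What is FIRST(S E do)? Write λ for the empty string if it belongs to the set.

FIRST(P): from P::=if P we get {if}; from P::=read E E we get {read}. So FIRST(P) = {if, read}.
FIRST(E): from E::=do P E we get {do}; from E::=P we get {if, read}; from E::=λ we get {λ}. So FIRST(E) = {λ, do, if, read}.
FIRST(S): from S::=P then we get {if, read}; from S::=λ we get {λ}; from S::=E P then E we get {do, if, read}. So FIRST(S) = {λ, do, if, read}.
FIRST(S E do): take FIRST of each symbol in turn, carrying on past any symbol whose FIRST contains λ; result {do, if, read}.

{do, if, read}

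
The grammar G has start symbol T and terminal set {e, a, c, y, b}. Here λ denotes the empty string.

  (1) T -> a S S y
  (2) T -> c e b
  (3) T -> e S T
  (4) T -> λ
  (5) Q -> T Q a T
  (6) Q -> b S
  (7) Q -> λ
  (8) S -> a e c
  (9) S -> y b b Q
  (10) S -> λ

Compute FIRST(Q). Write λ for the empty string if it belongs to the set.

FIRST(T): from T->a S S y we get {a}; from T->c e b we get {c}; from T->e S T we get {e}; from T->λ we get {λ}. So FIRST(T) = {λ, a, c, e}.
FIRST(S): from S->a e c we get {a}; from S->y b b Q we get {y}; from S->λ we get {λ}. So FIRST(S) = {λ, a, y}.
FIRST(Q): from Q->T Q a T we get {a, b, c, e}; from Q->b S we get {b}; from Q->λ we get {λ}. So FIRST(Q) = {λ, a, b, c, e}.

{λ, a, b, c, e}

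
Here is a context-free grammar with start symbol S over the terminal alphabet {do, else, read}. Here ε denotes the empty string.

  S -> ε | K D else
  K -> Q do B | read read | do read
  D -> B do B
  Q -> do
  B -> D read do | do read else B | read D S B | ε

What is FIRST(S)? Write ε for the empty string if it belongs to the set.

{ε, do, read}

FIRST(Q) = {do}
FIRST(K) = {do, read}  (via Q do B)
FIRST(S) = {ε, do, read}  (via K D else)
FIRST(D) = {do, read}  (via B do B)
FIRST(B) = {ε, do, read}  (via D read do)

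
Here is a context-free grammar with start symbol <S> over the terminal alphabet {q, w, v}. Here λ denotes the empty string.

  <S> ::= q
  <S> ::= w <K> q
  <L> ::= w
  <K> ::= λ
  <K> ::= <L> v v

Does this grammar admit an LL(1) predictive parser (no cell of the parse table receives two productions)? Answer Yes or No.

FIRST(<S>) = {q, w}
FIRST(<L>) = {w}
FIRST(<K>) = {λ, w}
FOLLOW(<S>) = {$}
FOLLOW(<L>) = {v}
FOLLOW(<K>) = {q}
Each cell of M receives at most one production.

Yes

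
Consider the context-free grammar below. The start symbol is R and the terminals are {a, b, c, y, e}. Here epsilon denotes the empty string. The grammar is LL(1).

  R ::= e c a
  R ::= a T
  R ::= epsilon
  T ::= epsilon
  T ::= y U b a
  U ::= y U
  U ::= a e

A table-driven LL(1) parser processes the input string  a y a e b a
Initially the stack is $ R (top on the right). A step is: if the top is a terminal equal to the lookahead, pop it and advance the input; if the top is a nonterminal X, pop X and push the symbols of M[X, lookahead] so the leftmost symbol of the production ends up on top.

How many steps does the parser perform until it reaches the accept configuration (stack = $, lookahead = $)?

9

     Stack      Input          Action
  1  $ R        a y a e b a $  expand R ::= a T
  2  $ T a      a y a e b a $  match a
  3  $ T        y a e b a $    expand T ::= y U b a
  4  $ a b U y  y a e b a $    match y
  5  $ a b U    a e b a $      expand U ::= a e
  6  $ a b e a  a e b a $      match a
  7  $ a b e    e b a $        match e
  8  $ a b      b a $          match b
  9  $ a        a $            match a
Accept reached after 9 steps.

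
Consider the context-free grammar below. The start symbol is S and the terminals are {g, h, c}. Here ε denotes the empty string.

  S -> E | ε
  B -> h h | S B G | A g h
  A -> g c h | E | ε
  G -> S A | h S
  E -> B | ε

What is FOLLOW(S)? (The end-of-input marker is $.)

{$, g, h}

FIRST(S) = {ε, g, h}  (via E)
FIRST(B) = {g, h}  (via S B G, A g h)
FIRST(E) = {ε, g, h}  (via B)
FIRST(A) = {ε, g, h}  (via E)
FIRST(G) = {ε, g, h}  (via S A)
FOLLOW(S) includes $ since S is the start symbol.
FOLLOW(S): in B->S B G, S is followed by B G with FIRST {g, h}; in G->S A, S is followed by A with FIRST {ε, g, h}; in G->S A, the suffix after S is nullable, so FOLLOW(S) ⊇ FOLLOW(G) = {$, g, h}; in G->h S, the suffix after S is empty, so FOLLOW(S) ⊇ FOLLOW(G) = {$, g, h}. Thus FOLLOW(S) = {$, g, h}.
FOLLOW(B): in B->S B G, B is followed by G with FIRST {ε, g, h}; in B->S B G, the suffix after B is nullable (adds nothing new); in E->B, the suffix after B is empty, so FOLLOW(B) ⊇ FOLLOW(E) = {$, g, h}. Thus FOLLOW(B) = {$, g, h}.
FOLLOW(G): in B->S B G, the suffix after G is empty, so FOLLOW(G) ⊇ FOLLOW(B) = {$, g, h}. Thus FOLLOW(G) = {$, g, h}.
FOLLOW(A): in B->A g h, A is followed by g h with FIRST {g}; in G->S A, the suffix after A is empty, so FOLLOW(A) ⊇ FOLLOW(G) = {$, g, h}. Thus FOLLOW(A) = {$, g, h}.
FOLLOW(E): in S->E, the suffix after E is empty, so FOLLOW(E) ⊇ FOLLOW(S) = {$, g, h}; in A->E, the suffix after E is empty, so FOLLOW(E) ⊇ FOLLOW(A) = {$, g, h}. Thus FOLLOW(E) = {$, g, h}.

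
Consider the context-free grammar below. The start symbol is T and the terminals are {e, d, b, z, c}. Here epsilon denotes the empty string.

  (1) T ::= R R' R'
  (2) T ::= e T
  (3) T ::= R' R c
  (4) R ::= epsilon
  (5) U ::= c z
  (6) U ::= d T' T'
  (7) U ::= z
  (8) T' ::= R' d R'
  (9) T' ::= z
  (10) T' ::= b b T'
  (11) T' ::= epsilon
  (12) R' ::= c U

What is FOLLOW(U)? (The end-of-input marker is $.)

FIRST(R) = {epsilon}
FIRST(U) = {c, d, z}
FIRST(R') = {c}
FIRST(T) = {c, e}  (via R R' R', R' R c)
FIRST(T') = {epsilon, b, c, z}  (via R' d R')
FOLLOW(T) includes $ since T is the start symbol.
FOLLOW(T): in T::=e T, the suffix after T is empty (adds nothing new). Thus FOLLOW(T) = {$}.
FOLLOW(R): in T::=R R' R', R is followed by R' R' with FIRST {c}; in T::=R' R c, R is followed by c with FIRST {c}. Thus FOLLOW(R) = {c}.
FOLLOW(U): in R'::=c U, the suffix after U is empty, so FOLLOW(U) ⊇ FOLLOW(R') = {$, b, c, d, z}. Thus FOLLOW(U) = {$, b, c, d, z}.
FOLLOW(T'): in U::=d T' T' (occurrence 1), T' is followed by T' with FIRST {epsilon, b, c, z}; in U::=d T' T' (occurrence 1), the suffix after T' is nullable, so FOLLOW(T') ⊇ FOLLOW(U) = {$, b, c, d, z}; in U::=d T' T' (occurrence 2), the suffix after T' is empty, so FOLLOW(T') ⊇ FOLLOW(U) = {$, b, c, d, z}; in T'::=b b T', the suffix after T' is empty (adds nothing new). Thus FOLLOW(T') = {$, b, c, d, z}.
FOLLOW(R'): in T::=R R' R' (occurrence 1), R' is followed by R' with FIRST {c}; in T::=R R' R' (occurrence 2), the suffix after R' is empty, so FOLLOW(R') ⊇ FOLLOW(T) = {$}; in T::=R' R c, R' is followed by R c with FIRST {c}; in T'::=R' d R' (occurrence 1), R' is followed by d R' with FIRST {d}; in T'::=R' d R' (occurrence 2), the suffix after R' is empty, so FOLLOW(R') ⊇ FOLLOW(T') = {$, b, c, d, z}. Thus FOLLOW(R') = {$, b, c, d, z}.

{$, b, c, d, z}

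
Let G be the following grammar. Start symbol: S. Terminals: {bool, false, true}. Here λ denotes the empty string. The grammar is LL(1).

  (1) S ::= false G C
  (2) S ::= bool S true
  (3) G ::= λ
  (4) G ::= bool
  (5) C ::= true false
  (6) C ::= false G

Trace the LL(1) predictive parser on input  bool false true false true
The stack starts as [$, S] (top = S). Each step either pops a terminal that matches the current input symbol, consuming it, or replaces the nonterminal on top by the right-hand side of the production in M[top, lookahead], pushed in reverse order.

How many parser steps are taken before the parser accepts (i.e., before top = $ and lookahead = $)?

9

     Stack              Input                         Action
  1  $ S                bool false true false true $  expand S ::= bool S true
  2  $ true S bool      bool false true false true $  match bool
  3  $ true S           false true false true $       expand S ::= false G C
  4  $ true C G false   false true false true $       match false
  5  $ true C G         true false true $             expand G ::= λ
  6  $ true C           true false true $             expand C ::= true false
  7  $ true false true  true false true $             match true
  8  $ true false       false true $                  match false
  9  $ true             true $                        match true
Accept reached after 9 steps.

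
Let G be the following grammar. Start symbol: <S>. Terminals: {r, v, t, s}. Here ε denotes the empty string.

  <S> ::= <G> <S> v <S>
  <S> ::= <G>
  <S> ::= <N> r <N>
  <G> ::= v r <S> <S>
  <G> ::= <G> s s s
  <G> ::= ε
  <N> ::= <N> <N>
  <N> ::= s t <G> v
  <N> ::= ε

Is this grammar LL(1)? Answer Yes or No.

No

FIRST(<S>) = {ε, r, s, v}
FIRST(<G>) = {ε, s, v}
FIRST(<N>) = {ε, s}
FOLLOW(<S>) = {$, r, s, v}
FOLLOW(<G>) = {$, r, s, v}
FOLLOW(<N>) = {$, r, s, v}
Cell M[<G>, s] receives both <G> ::= <G> s s s and <G> ::= ε — the grammar is not LL(1).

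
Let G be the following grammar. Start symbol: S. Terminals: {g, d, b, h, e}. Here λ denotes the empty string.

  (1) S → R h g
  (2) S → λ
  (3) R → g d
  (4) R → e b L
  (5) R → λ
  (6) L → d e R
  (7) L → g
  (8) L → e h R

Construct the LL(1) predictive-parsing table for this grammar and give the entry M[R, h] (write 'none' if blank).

R → λ

FIRST(R): from R→g d we get {g}; from R→e b L we get {e}; from R→λ we get {λ}. So FIRST(R) = {λ, e, g}.
FIRST(L): from L→d e R we get {d}; from L→g we get {g}; from L→e h R we get {e}. So FIRST(L) = {d, e, g}.
FIRST(S): from S→R h g we get {e, g, h}; from S→λ we get {λ}. So FIRST(S) = {λ, e, g, h}.
FOLLOW(S) includes $ since S is the start symbol.
FOLLOW(R): in S→R h g, R is followed by h g with FIRST {h}; in L→d e R, the suffix after R is empty, so FOLLOW(R) ⊇ FOLLOW(L) = {h}; in L→e h R, the suffix after R is empty, so FOLLOW(R) ⊇ FOLLOW(L) = {h}. Thus FOLLOW(R) = {h}.
FOLLOW(L): in R→e b L, the suffix after L is empty, so FOLLOW(L) ⊇ FOLLOW(R) = {h}. Thus FOLLOW(L) = {h}.
For R → g d: FIRST(g d) = {g}, so it goes in M[R, t] for t ∈ {g}.
For R → e b L: FIRST(e b L) = {e}, so it goes in M[R, t] for t ∈ {e}.
For R → λ: FIRST(λ) = {λ}, so it goes in M[R, t] for t ∈ {}; since λ ∈ FIRST, also for every t ∈ FOLLOW(R) = {h}.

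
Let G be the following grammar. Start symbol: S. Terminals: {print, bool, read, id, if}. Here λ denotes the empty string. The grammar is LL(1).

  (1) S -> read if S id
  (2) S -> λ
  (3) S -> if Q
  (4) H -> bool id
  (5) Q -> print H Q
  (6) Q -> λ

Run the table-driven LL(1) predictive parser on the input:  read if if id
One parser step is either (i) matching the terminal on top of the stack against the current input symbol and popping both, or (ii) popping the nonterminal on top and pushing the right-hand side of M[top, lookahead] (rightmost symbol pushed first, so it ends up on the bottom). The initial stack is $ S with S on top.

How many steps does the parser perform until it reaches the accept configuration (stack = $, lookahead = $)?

     Stack           Input            Action
  1  $ S             read if if id $  expand S -> read if S id
  2  $ id S if read  read if if id $  match read
  3  $ id S if       if if id $       match if
  4  $ id S          if id $          expand S -> if Q
  5  $ id Q if       if id $          match if
  6  $ id Q          id $             expand Q -> λ
  7  $ id            id $             match id
Accept reached after 7 steps.

7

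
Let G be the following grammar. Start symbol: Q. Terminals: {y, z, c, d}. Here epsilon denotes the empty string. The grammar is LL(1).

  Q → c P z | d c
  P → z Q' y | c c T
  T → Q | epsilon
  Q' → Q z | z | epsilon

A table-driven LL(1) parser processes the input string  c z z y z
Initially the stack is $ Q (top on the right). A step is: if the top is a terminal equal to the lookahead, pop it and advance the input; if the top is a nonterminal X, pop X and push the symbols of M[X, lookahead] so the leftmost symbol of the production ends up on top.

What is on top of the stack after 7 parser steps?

z

step 1: stack=$ Q  input=c z z y z $  — expand Q → c P z
step 2: stack=$ z P c  input=c z z y z $  — match c
step 3: stack=$ z P  input=z z y z $  — expand P → z Q' y
step 4: stack=$ z y Q' z  input=z z y z $  — match z
step 5: stack=$ z y Q'  input=z y z $  — expand Q' → z
step 6: stack=$ z y z  input=z y z $  — match z
step 7: stack=$ z y  input=y z $  — match y
Stack after step 7: $ z (top = z).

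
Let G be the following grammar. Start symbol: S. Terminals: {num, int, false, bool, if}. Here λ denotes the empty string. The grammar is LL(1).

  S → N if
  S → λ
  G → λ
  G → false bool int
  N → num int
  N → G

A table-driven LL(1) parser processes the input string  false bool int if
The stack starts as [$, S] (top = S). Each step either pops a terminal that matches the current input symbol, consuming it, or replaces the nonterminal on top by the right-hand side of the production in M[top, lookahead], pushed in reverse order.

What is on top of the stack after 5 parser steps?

     Stack                Input                Action
  1  $ S                  false bool int if $  expand S → N if
  2  $ if N               false bool int if $  expand N → G
  3  $ if G               false bool int if $  expand G → false bool int
  4  $ if int bool false  false bool int if $  match false
  5  $ if int bool        bool int if $        match bool
Stack after step 5: $ if int (top = int).

int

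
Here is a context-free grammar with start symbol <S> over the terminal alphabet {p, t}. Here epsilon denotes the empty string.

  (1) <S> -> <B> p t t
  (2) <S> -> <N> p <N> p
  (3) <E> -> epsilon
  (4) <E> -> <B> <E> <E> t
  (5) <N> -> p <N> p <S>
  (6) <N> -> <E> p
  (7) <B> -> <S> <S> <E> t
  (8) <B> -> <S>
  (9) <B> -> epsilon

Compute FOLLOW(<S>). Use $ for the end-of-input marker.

{$, p, t}

FIRST(<S>): from <S>-><B> p t t we get {p, t}; from <S>-><N> p <N> p we get {p, t}. So FIRST(<S>) = {p, t}.
FIRST(<B>): from <B>-><S> <S> <E> t we get {p, t}; from <B>-><S> we get {p, t}; from <B>->epsilon we get {epsilon}. So FIRST(<B>) = {epsilon, p, t}.
FIRST(<E>): from <E>->epsilon we get {epsilon}; from <E>-><B> <E> <E> t we get {p, t}. So FIRST(<E>) = {epsilon, p, t}.
FIRST(<N>): from <N>->p <N> p <S> we get {p}; from <N>-><E> p we get {p, t}. So FIRST(<N>) = {p, t}.
FOLLOW(<S>) includes $ since <S> is the start symbol.
FOLLOW(<E>): in <E>-><B> <E> <E> t (occurrence 1), <E> is followed by <E> t with FIRST {p, t}; in <E>-><B> <E> <E> t (occurrence 2), <E> is followed by t with FIRST {t}; in <N>-><E> p, <E> is followed by p with FIRST {p}; in <B>-><S> <S> <E> t, <E> is followed by t with FIRST {t}. Thus FOLLOW(<E>) = {p, t}.
FOLLOW(<N>): in <S>-><N> p <N> p (occurrence 1), <N> is followed by p <N> p with FIRST {p}; in <S>-><N> p <N> p (occurrence 2), <N> is followed by p with FIRST {p}; in <N>->p <N> p <S>, <N> is followed by p <S> with FIRST {p}. Thus FOLLOW(<N>) = {p}.
FOLLOW(<B>): in <S>-><B> p t t, <B> is followed by p t t with FIRST {p}; in <E>-><B> <E> <E> t, <B> is followed by <E> <E> t with FIRST {p, t}. Thus FOLLOW(<B>) = {p, t}.
FOLLOW(<S>): in <N>->p <N> p <S>, the suffix after <S> is empty, so FOLLOW(<S>) ⊇ FOLLOW(<N>) = {p}; in <B>-><S> <S> <E> t (occurrence 1), <S> is followed by <S> <E> t with FIRST {p, t}; in <B>-><S> <S> <E> t (occurrence 2), <S> is followed by <E> t with FIRST {p, t}; in <B>-><S>, the suffix after <S> is empty, so FOLLOW(<S>) ⊇ FOLLOW(<B>) = {p, t}. Thus FOLLOW(<S>) = {$, p, t}.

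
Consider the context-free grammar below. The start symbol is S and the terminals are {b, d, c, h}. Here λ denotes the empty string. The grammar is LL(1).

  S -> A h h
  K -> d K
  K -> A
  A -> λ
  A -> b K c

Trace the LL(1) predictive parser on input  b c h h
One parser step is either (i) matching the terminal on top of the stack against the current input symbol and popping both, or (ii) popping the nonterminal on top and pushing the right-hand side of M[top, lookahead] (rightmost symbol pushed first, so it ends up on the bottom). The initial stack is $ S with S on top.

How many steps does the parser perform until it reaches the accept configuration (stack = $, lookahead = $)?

     Stack        Input      Action
  1  $ S          b c h h $  expand S -> A h h
  2  $ h h A      b c h h $  expand A -> b K c
  3  $ h h c K b  b c h h $  match b
  4  $ h h c K    c h h $    expand K -> A
  5  $ h h c A    c h h $    expand A -> λ
  6  $ h h c      c h h $    match c
  7  $ h h        h h $      match h
  8  $ h          h $        match h
Accept reached after 8 steps.

8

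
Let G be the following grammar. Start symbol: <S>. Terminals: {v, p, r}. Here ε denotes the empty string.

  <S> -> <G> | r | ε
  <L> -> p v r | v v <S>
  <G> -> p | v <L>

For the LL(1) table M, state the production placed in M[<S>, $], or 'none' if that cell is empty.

<S> -> ε

FIRST(<L>): from <L>->p v r we get {p}; from <L>->v v <S> we get {v}. So FIRST(<L>) = {p, v}.
FIRST(<G>): from <G>->p we get {p}; from <G>->v <L> we get {v}. So FIRST(<G>) = {p, v}.
FIRST(<S>): from <S>-><G> we get {p, v}; from <S>->r we get {r}; from <S>->ε we get {ε}. So FIRST(<S>) = {ε, p, r, v}.
FOLLOW(<S>) includes $ since <S> is the start symbol.
FOLLOW(<S>): in <L>->v v <S>, the suffix after <S> is empty, so FOLLOW(<S>) ⊇ FOLLOW(<L>) = {$}. Thus FOLLOW(<S>) = {$}.
FOLLOW(<L>): in <G>->v <L>, the suffix after <L> is empty, so FOLLOW(<L>) ⊇ FOLLOW(<G>) = {$}. Thus FOLLOW(<L>) = {$}.
For <S> -> <G>: FIRST(<G>) = {p, v}, so it goes in M[<S>, t] for t ∈ {p, v}.
For <S> -> r: FIRST(r) = {r}, so it goes in M[<S>, t] for t ∈ {r}.
For <S> -> ε: FIRST(ε) = {ε}, so it goes in M[<S>, t] for t ∈ {}; since ε ∈ FIRST, also for every t ∈ FOLLOW(<S>) = {$}.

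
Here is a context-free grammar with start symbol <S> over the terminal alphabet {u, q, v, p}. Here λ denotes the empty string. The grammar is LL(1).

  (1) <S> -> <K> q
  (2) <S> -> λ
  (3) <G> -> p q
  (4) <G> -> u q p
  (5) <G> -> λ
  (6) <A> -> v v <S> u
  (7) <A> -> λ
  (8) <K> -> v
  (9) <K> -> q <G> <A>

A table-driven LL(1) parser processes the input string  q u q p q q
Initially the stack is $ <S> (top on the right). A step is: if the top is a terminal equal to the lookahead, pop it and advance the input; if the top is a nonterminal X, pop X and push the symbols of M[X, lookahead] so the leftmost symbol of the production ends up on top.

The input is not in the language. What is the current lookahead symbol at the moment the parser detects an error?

q

step 1: stack=$ <S>  input=q u q p q q $  — expand <S> -> <K> q
step 2: stack=$ q <K>  input=q u q p q q $  — expand <K> -> q <G> <A>
step 3: stack=$ q <A> <G> q  input=q u q p q q $  — match q
step 4: stack=$ q <A> <G>  input=u q p q q $  — expand <G> -> u q p
step 5: stack=$ q <A> p q u  input=u q p q q $  — match u
step 6: stack=$ q <A> p q  input=q p q q $  — match q
step 7: stack=$ q <A> p  input=p q q $  — match p
step 8: stack=$ q <A>  input=q q $  — expand <A> -> λ
step 9: stack=$ q  input=q q $  — match q
step 10: stack=$  input=q $  — error: stack empty but input remains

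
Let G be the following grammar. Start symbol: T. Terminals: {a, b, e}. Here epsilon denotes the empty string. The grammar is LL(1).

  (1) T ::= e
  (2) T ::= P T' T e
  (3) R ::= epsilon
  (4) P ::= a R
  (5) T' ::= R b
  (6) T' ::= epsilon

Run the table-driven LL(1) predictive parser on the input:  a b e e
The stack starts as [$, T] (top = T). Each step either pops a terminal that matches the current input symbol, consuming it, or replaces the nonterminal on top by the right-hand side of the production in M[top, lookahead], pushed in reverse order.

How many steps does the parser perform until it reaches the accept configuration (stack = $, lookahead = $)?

10

step 1: stack=$ T  input=a b e e $  — expand T ::= P T' T e
step 2: stack=$ e T T' P  input=a b e e $  — expand P ::= a R
step 3: stack=$ e T T' R a  input=a b e e $  — match a
step 4: stack=$ e T T' R  input=b e e $  — expand R ::= epsilon
step 5: stack=$ e T T'  input=b e e $  — expand T' ::= R b
step 6: stack=$ e T b R  input=b e e $  — expand R ::= epsilon
step 7: stack=$ e T b  input=b e e $  — match b
step 8: stack=$ e T  input=e e $  — expand T ::= e
step 9: stack=$ e e  input=e e $  — match e
step 10: stack=$ e  input=e $  — match e
Accept reached after 10 steps.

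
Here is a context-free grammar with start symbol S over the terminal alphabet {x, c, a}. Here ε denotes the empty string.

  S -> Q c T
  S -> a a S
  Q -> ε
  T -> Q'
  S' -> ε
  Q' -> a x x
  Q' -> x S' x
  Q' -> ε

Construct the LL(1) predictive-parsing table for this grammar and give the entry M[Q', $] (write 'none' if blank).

FIRST(Q): from Q->ε we get {ε}. So FIRST(Q) = {ε}.
FIRST(S'): from S'->ε we get {ε}. So FIRST(S') = {ε}.
FIRST(Q'): from Q'->a x x we get {a}; from Q'->x S' x we get {x}; from Q'->ε we get {ε}. So FIRST(Q') = {ε, a, x}.
FIRST(S): from S->Q c T we get {c}; from S->a a S we get {a}. So FIRST(S) = {a, c}.
FIRST(T): from T->Q' we get {ε, a, x}. So FIRST(T) = {ε, a, x}.
FOLLOW(S) includes $ since S is the start symbol.
FOLLOW(T): in S->Q c T, the suffix after T is empty, so FOLLOW(T) ⊇ FOLLOW(S) = {$}. Thus FOLLOW(T) = {$}.
FOLLOW(Q'): in T->Q', the suffix after Q' is empty, so FOLLOW(Q') ⊇ FOLLOW(T) = {$}. Thus FOLLOW(Q') = {$}.
For Q' -> a x x: FIRST(a x x) = {a}, so it goes in M[Q', t] for t ∈ {a}.
For Q' -> x S' x: FIRST(x S' x) = {x}, so it goes in M[Q', t] for t ∈ {x}.
For Q' -> ε: FIRST(ε) = {ε}, so it goes in M[Q', t] for t ∈ {}; since ε ∈ FIRST, also for every t ∈ FOLLOW(Q') = {$}.

Q' -> ε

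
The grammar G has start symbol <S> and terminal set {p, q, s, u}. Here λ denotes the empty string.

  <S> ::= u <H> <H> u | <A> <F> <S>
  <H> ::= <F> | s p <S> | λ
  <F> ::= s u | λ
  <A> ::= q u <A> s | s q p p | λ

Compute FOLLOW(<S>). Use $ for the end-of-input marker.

{$, s, u}

FIRST(<F>): from <F>::=s u we get {s}; from <F>::=λ we get {λ}. So FIRST(<F>) = {λ, s}.
FIRST(<A>): from <A>::=q u <A> s we get {q}; from <A>::=s q p p we get {s}; from <A>::=λ we get {λ}. So FIRST(<A>) = {λ, q, s}.
FIRST(<S>): from <S>::=u <H> <H> u we get {u}; from <S>::=<A> <F> <S> we get {q, s, u}. So FIRST(<S>) = {q, s, u}.
FIRST(<H>): from <H>::=<F> we get {λ, s}; from <H>::=s p <S> we get {s}; from <H>::=λ we get {λ}. So FIRST(<H>) = {λ, s}.
FOLLOW(<S>) includes $ since <S> is the start symbol.
FOLLOW(<H>): in <S>::=u <H> <H> u (occurrence 1), <H> is followed by <H> u with FIRST {s, u}; in <S>::=u <H> <H> u (occurrence 2), <H> is followed by u with FIRST {u}. Thus FOLLOW(<H>) = {s, u}.
FOLLOW(<S>): in <S>::=<A> <F> <S>, the suffix after <S> is empty (adds nothing new); in <H>::=s p <S>, the suffix after <S> is empty, so FOLLOW(<S>) ⊇ FOLLOW(<H>) = {s, u}. Thus FOLLOW(<S>) = {$, s, u}.
FOLLOW(<F>): in <S>::=<A> <F> <S>, <F> is followed by <S> with FIRST {q, s, u}; in <H>::=<F>, the suffix after <F> is empty, so FOLLOW(<F>) ⊇ FOLLOW(<H>) = {s, u}. Thus FOLLOW(<F>) = {q, s, u}.
FOLLOW(<A>): in <S>::=<A> <F> <S>, <A> is followed by <F> <S> with FIRST {q, s, u}; in <A>::=q u <A> s, <A> is followed by s with FIRST {s}. Thus FOLLOW(<A>) = {q, s, u}.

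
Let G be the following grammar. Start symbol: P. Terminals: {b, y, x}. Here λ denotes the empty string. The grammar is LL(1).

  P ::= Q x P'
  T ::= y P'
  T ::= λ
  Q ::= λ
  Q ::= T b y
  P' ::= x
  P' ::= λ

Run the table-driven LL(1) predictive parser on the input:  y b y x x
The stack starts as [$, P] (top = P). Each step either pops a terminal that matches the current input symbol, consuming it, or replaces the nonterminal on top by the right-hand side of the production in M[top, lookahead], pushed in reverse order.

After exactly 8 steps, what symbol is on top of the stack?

P'

     Stack            Input        Action
  1  $ P              y b y x x $  expand P ::= Q x P'
  2  $ P' x Q         y b y x x $  expand Q ::= T b y
  3  $ P' x y b T     y b y x x $  expand T ::= y P'
  4  $ P' x y b P' y  y b y x x $  match y
  5  $ P' x y b P'    b y x x $    expand P' ::= λ
  6  $ P' x y b       b y x x $    match b
  7  $ P' x y         y x x $      match y
  8  $ P' x           x x $        match x
Stack after step 8: $ P' (top = P').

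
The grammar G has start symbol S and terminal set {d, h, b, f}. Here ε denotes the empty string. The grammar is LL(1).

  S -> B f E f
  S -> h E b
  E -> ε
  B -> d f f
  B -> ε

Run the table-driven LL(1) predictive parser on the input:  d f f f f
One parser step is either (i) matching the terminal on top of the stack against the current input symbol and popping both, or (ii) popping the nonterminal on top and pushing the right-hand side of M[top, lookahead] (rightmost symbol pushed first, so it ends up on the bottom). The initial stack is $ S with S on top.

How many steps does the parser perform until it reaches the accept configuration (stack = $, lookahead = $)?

8

     Stack          Input        Action
  1  $ S            d f f f f $  expand S -> B f E f
  2  $ f E f B      d f f f f $  expand B -> d f f
  3  $ f E f f f d  d f f f f $  match d
  4  $ f E f f f    f f f f $    match f
  5  $ f E f f      f f f $      match f
  6  $ f E f        f f $        match f
  7  $ f E          f $          expand E -> ε
  8  $ f            f $          match f
Accept reached after 8 steps.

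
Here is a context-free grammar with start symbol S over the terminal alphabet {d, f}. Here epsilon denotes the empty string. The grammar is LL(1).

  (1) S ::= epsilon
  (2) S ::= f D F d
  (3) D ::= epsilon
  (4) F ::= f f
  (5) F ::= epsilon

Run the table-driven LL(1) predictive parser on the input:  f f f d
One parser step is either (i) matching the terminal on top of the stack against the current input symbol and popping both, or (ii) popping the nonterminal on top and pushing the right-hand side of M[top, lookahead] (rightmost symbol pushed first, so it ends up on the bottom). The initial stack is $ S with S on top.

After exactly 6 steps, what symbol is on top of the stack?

d

step 1: stack=$ S  input=f f f d $  — expand S ::= f D F d
step 2: stack=$ d F D f  input=f f f d $  — match f
step 3: stack=$ d F D  input=f f d $  — expand D ::= epsilon
step 4: stack=$ d F  input=f f d $  — expand F ::= f f
step 5: stack=$ d f f  input=f f d $  — match f
step 6: stack=$ d f  input=f d $  — match f
Stack after step 6: $ d (top = d).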